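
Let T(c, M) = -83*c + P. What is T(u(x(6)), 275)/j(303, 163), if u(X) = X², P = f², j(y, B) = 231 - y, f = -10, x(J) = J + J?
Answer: 2963/18 ≈ 164.61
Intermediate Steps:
x(J) = 2*J
P = 100 (P = (-10)² = 100)
T(c, M) = 100 - 83*c (T(c, M) = -83*c + 100 = 100 - 83*c)
T(u(x(6)), 275)/j(303, 163) = (100 - 83*(2*6)²)/(231 - 1*303) = (100 - 83*12²)/(231 - 303) = (100 - 83*144)/(-72) = (100 - 11952)*(-1/72) = -11852*(-1/72) = 2963/18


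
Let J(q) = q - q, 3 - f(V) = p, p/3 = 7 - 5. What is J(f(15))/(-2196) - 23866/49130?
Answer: -11933/24565 ≈ -0.48577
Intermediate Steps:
p = 6 (p = 3*(7 - 5) = 3*2 = 6)
f(V) = -3 (f(V) = 3 - 1*6 = 3 - 6 = -3)
J(q) = 0
J(f(15))/(-2196) - 23866/49130 = 0/(-2196) - 23866/49130 = 0*(-1/2196) - 23866*1/49130 = 0 - 11933/24565 = -11933/24565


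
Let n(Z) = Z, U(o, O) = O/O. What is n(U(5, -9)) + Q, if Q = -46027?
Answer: -46026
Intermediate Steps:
U(o, O) = 1
n(U(5, -9)) + Q = 1 - 46027 = -46026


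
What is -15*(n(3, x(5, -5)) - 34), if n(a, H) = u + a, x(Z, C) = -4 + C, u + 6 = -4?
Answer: 615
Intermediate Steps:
u = -10 (u = -6 - 4 = -10)
n(a, H) = -10 + a
-15*(n(3, x(5, -5)) - 34) = -15*((-10 + 3) - 34) = -15*(-7 - 34) = -15*(-41) = 615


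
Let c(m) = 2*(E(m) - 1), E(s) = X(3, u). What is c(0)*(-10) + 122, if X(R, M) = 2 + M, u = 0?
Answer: 102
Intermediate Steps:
E(s) = 2 (E(s) = 2 + 0 = 2)
c(m) = 2 (c(m) = 2*(2 - 1) = 2*1 = 2)
c(0)*(-10) + 122 = 2*(-10) + 122 = -20 + 122 = 102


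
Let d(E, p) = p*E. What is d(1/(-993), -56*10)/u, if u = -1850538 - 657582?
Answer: -14/62264079 ≈ -2.2485e-7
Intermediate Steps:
u = -2508120
d(E, p) = E*p
d(1/(-993), -56*10)/u = ((-56*10)/(-993))/(-2508120) = -1/993*(-560)*(-1/2508120) = (560/993)*(-1/2508120) = -14/62264079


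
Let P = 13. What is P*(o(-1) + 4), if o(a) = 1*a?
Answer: 39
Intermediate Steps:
o(a) = a
P*(o(-1) + 4) = 13*(-1 + 4) = 13*3 = 39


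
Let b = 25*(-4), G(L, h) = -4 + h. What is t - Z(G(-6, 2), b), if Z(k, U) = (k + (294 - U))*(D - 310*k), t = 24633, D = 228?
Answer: -307783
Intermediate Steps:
b = -100
Z(k, U) = (228 - 310*k)*(294 + k - U) (Z(k, U) = (k + (294 - U))*(228 - 310*k) = (294 + k - U)*(228 - 310*k) = (228 - 310*k)*(294 + k - U))
t - Z(G(-6, 2), b) = 24633 - (67032 - 90912*(-4 + 2) - 310*(-4 + 2)**2 - 228*(-100) + 310*(-100)*(-4 + 2)) = 24633 - (67032 - 90912*(-2) - 310*(-2)**2 + 22800 + 310*(-100)*(-2)) = 24633 - (67032 + 181824 - 310*4 + 22800 + 62000) = 24633 - (67032 + 181824 - 1240 + 22800 + 62000) = 24633 - 1*332416 = 24633 - 332416 = -307783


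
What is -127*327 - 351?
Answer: -41880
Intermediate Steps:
-127*327 - 351 = -41529 - 351 = -41880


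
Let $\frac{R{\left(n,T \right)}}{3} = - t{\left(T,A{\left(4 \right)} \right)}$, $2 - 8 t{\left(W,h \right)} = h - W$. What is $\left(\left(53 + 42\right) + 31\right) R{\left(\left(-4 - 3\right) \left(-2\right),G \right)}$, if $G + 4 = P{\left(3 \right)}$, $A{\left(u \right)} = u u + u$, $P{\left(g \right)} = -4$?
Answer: $\frac{2457}{2} \approx 1228.5$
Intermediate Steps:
$A{\left(u \right)} = u + u^{2}$ ($A{\left(u \right)} = u^{2} + u = u + u^{2}$)
$G = -8$ ($G = -4 - 4 = -8$)
$t{\left(W,h \right)} = \frac{1}{4} - \frac{h}{8} + \frac{W}{8}$ ($t{\left(W,h \right)} = \frac{1}{4} - \frac{h - W}{8} = \frac{1}{4} + \left(- \frac{h}{8} + \frac{W}{8}\right) = \frac{1}{4} - \frac{h}{8} + \frac{W}{8}$)
$R{\left(n,T \right)} = \frac{27}{4} - \frac{3 T}{8}$ ($R{\left(n,T \right)} = 3 \left(- (\frac{1}{4} - \frac{4 \left(1 + 4\right)}{8} + \frac{T}{8})\right) = 3 \left(- (\frac{1}{4} - \frac{4 \cdot 5}{8} + \frac{T}{8})\right) = 3 \left(- (\frac{1}{4} - \frac{5}{2} + \frac{T}{8})\right) = 3 \left(- (- \frac{9}{4} + \frac{T}{8})\right) = 3 \left(\frac{9}{4} - \frac{T}{8}\right) = \frac{27}{4} - \frac{3 T}{8}$)
$\left(\left(53 + 42\right) + 31\right) R{\left(\left(-4 - 3\right) \left(-2\right),G \right)} = \left(\left(53 + 42\right) + 31\right) \left(\frac{27}{4} - -3\right) = \left(95 + 31\right) \left(\frac{27}{4} + 3\right) = 126 \cdot \frac{39}{4} = \frac{2457}{2}$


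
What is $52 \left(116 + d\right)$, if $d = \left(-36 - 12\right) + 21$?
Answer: $4628$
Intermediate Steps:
$d = -27$ ($d = -48 + 21 = -27$)
$52 \left(116 + d\right) = 52 \left(116 - 27\right) = 52 \cdot 89 = 4628$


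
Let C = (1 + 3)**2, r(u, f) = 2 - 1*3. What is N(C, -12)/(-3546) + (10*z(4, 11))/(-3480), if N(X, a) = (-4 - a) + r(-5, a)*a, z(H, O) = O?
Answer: -7661/205668 ≈ -0.037249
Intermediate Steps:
r(u, f) = -1 (r(u, f) = 2 - 3 = -1)
C = 16 (C = 4**2 = 16)
N(X, a) = -4 - 2*a (N(X, a) = (-4 - a) - a = -4 - 2*a)
N(C, -12)/(-3546) + (10*z(4, 11))/(-3480) = (-4 - 2*(-12))/(-3546) + (10*11)/(-3480) = (-4 + 24)*(-1/3546) + 110*(-1/3480) = 20*(-1/3546) - 11/348 = -10/1773 - 11/348 = -7661/205668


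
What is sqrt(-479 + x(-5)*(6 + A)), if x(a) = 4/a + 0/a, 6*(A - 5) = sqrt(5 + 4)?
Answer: I*sqrt(12205)/5 ≈ 22.095*I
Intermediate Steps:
A = 11/2 (A = 5 + sqrt(5 + 4)/6 = 5 + sqrt(9)/6 = 5 + (1/6)*3 = 5 + 1/2 = 11/2 ≈ 5.5000)
x(a) = 4/a (x(a) = 4/a + 0 = 4/a)
sqrt(-479 + x(-5)*(6 + A)) = sqrt(-479 + (4/(-5))*(6 + 11/2)) = sqrt(-479 + (4*(-1/5))*(23/2)) = sqrt(-479 - 4/5*23/2) = sqrt(-479 - 46/5) = sqrt(-2441/5) = I*sqrt(12205)/5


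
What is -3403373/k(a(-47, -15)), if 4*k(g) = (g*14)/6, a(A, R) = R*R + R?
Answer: -6806746/245 ≈ -27783.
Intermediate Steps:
a(A, R) = R + R**2 (a(A, R) = R**2 + R = R + R**2)
k(g) = 7*g/12 (k(g) = ((g*14)/6)/4 = ((14*g)*(1/6))/4 = (7*g/3)/4 = 7*g/12)
-3403373/k(a(-47, -15)) = -3403373*(-4/(35*(1 - 15))) = -3403373/(7*(-15*(-14))/12) = -3403373/((7/12)*210) = -3403373/245/2 = -3403373*2/245 = -6806746/245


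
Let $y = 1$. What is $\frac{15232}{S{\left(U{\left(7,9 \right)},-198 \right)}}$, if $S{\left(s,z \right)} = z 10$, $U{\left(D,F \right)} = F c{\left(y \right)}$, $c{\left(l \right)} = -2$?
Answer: $- \frac{3808}{495} \approx -7.6929$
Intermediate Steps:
$U{\left(D,F \right)} = - 2 F$ ($U{\left(D,F \right)} = F \left(-2\right) = - 2 F$)
$S{\left(s,z \right)} = 10 z$
$\frac{15232}{S{\left(U{\left(7,9 \right)},-198 \right)}} = \frac{15232}{10 \left(-198\right)} = \frac{15232}{-1980} = 15232 \left(- \frac{1}{1980}\right) = - \frac{3808}{495}$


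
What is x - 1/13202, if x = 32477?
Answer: 428761353/13202 ≈ 32477.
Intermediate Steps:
x - 1/13202 = 32477 - 1/13202 = 428761353/13202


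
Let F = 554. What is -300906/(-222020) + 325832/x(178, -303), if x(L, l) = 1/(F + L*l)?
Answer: -1930787178731147/111010 ≈ -1.7393e+10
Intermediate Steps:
x(L, l) = 1/(554 + L*l)
-300906/(-222020) + 325832/x(178, -303) = -300906/(-222020) + 325832/(1/(554 + 178*(-303))) = -300906*(-1/222020) + 325832/(1/(554 - 53934)) = 150453/111010 + 325832/(1/(-53380)) = 150453/111010 + 325832/(-1/53380) = 150453/111010 + 325832*(-53380) = 150453/111010 - 17392912160 = -1930787178731147/111010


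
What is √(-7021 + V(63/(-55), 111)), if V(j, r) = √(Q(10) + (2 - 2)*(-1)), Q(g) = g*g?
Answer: 3*I*√779 ≈ 83.732*I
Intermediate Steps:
Q(g) = g²
V(j, r) = 10 (V(j, r) = √(10² + (2 - 2)*(-1)) = √(100 + 0*(-1)) = √(100 + 0) = √100 = 10)
√(-7021 + V(63/(-55), 111)) = √(-7021 + 10) = √(-7011) = 3*I*√779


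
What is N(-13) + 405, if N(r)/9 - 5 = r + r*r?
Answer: 1854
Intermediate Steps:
N(r) = 45 + 9*r + 9*r**2 (N(r) = 45 + 9*(r + r*r) = 45 + 9*(r + r**2) = 45 + (9*r + 9*r**2) = 45 + 9*r + 9*r**2)
N(-13) + 405 = (45 + 9*(-13) + 9*(-13)**2) + 405 = (45 - 117 + 9*169) + 405 = (45 - 117 + 1521) + 405 = 1449 + 405 = 1854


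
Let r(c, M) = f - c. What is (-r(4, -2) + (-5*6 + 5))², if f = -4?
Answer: 289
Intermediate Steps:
r(c, M) = -4 - c
(-r(4, -2) + (-5*6 + 5))² = (-(-4 - 1*4) + (-5*6 + 5))² = (-(-4 - 4) + (-30 + 5))² = (-1*(-8) - 25)² = (8 - 25)² = (-17)² = 289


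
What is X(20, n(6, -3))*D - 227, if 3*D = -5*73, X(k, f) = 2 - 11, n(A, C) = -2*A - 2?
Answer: 868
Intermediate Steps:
n(A, C) = -2 - 2*A
X(k, f) = -9
D = -365/3 (D = (-5*73)/3 = (1/3)*(-365) = -365/3 ≈ -121.67)
X(20, n(6, -3))*D - 227 = -9*(-365/3) - 227 = 1095 - 227 = 868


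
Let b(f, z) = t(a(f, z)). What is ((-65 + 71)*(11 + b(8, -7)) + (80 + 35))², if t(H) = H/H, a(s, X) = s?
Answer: 34969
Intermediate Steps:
t(H) = 1
b(f, z) = 1
((-65 + 71)*(11 + b(8, -7)) + (80 + 35))² = ((-65 + 71)*(11 + 1) + (80 + 35))² = (6*12 + 115)² = (72 + 115)² = 187² = 34969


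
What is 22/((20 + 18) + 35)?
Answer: 22/73 ≈ 0.30137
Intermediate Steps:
22/((20 + 18) + 35) = 22/(38 + 35) = 22/73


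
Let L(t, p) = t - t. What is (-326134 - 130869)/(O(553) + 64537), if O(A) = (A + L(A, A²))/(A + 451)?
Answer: -458831012/64795701 ≈ -7.0812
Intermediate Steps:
L(t, p) = 0
O(A) = A/(451 + A) (O(A) = (A + 0)/(A + 451) = A/(451 + A))
(-326134 - 130869)/(O(553) + 64537) = (-326134 - 130869)/(553/(451 + 553) + 64537) = -457003/(553/1004 + 64537) = -457003/64795701/1004 = -457003*1004/64795701 = -458831012/64795701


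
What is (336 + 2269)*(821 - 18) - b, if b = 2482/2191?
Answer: 4583164183/2191 ≈ 2.0918e+6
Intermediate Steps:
b = 2482/2191 (b = 2482*(1/2191) = 2482/2191 ≈ 1.1328)
(336 + 2269)*(821 - 18) - b = (336 + 2269)*(821 - 18) - 1*2482/2191 = 2605*803 - 2482/2191 = 2091815 - 2482/2191 = 4583164183/2191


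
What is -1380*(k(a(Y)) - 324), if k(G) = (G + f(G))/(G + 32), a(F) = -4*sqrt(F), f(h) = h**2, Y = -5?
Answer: 450220 + 560*I*sqrt(5) ≈ 4.5022e+5 + 1252.2*I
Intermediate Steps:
k(G) = (G + G**2)/(32 + G) (k(G) = (G + G**2)/(G + 32) = (G + G**2)/(32 + G))
-1380*(k(a(Y)) - 324) = -1380*((-4*I*sqrt(5))*(1 - 4*I*sqrt(5))/(32 - 4*I*sqrt(5)) - 324) = -1380*(-4*I*sqrt(5)*(1 - 4*I*sqrt(5))/(32 - 4*I*sqrt(5)) - 324) = -1380*(-324 - 4*I*sqrt(5)*(1 - 4*I*sqrt(5))/(32 - 4*I*sqrt(5))) = 447120 + 5520*I*sqrt(5)*(1 - 4*I*sqrt(5))/(32 - 4*I*sqrt(5))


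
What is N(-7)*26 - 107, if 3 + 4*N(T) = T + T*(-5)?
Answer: 111/2 ≈ 55.500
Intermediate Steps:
N(T) = -¾ - T (N(T) = -¾ + (T + T*(-5))/4 = -¾ + (T - 5*T)/4 = -¾ + (-4*T)/4 = -¾ - T)
N(-7)*26 - 107 = (-¾ - 1*(-7))*26 - 107 = (-¾ + 7)*26 - 107 = (25/4)*26 - 107 = 325/2 - 107 = 111/2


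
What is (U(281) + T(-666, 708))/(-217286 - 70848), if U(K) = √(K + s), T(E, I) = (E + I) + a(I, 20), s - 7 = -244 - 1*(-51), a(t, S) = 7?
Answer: -7/41162 - √95/288134 ≈ -0.00020389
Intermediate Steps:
s = -186 (s = 7 + (-244 - 1*(-51)) = 7 + (-244 + 51) = 7 - 193 = -186)
T(E, I) = 7 + E + I (T(E, I) = (E + I) + 7 = 7 + E + I)
U(K) = √(-186 + K) (U(K) = √(K - 186) = √(-186 + K))
(U(281) + T(-666, 708))/(-217286 - 70848) = (√(-186 + 281) + (7 - 666 + 708))/(-217286 - 70848) = (√95 + 49)/(-288134) = (49 + √95)*(-1/288134) = -7/41162 - √95/288134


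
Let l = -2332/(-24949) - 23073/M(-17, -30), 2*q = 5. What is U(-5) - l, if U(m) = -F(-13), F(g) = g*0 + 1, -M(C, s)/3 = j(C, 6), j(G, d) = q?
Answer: -383901923/124745 ≈ -3077.5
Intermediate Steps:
q = 5/2 (q = (½)*5 = 5/2 ≈ 2.5000)
j(G, d) = 5/2
M(C, s) = -15/2 (M(C, s) = -3*5/2 = -15/2)
F(g) = 1 (F(g) = 0 + 1 = 1)
U(m) = -1 (U(m) = -1*1 = -1)
l = 383777178/124745 (l = -2332/(-24949) - 23073/((-15/2*1)) = -2332*(-1/24949) - 23073/(-15/2) = 2332/24949 - 23073*(-2/15) = 2332/24949 + 15382/5 = 383777178/124745 ≈ 3076.5)
U(-5) - l = -1 - 1*383777178/124745 = -1 - 383777178/124745 = -383901923/124745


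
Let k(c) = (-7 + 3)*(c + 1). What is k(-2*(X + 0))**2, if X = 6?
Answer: 1936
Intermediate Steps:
k(c) = -4 - 4*c (k(c) = -4*(1 + c) = -4 - 4*c)
k(-2*(X + 0))**2 = (-4 - (-8)*(6 + 0))**2 = (-4 - (-8)*6)**2 = (-4 - 4*(-12))**2 = (-4 + 48)**2 = 44**2 = 1936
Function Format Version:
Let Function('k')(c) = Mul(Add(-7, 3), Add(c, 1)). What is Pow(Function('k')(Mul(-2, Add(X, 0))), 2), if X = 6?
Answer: 1936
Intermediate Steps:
Function('k')(c) = Add(-4, Mul(-4, c)) (Function('k')(c) = Mul(-4, Add(1, c)) = Add(-4, Mul(-4, c)))
Pow(Function('k')(Mul(-2, Add(X, 0))), 2) = Pow(Add(-4, Mul(-4, Mul(-2, Add(6, 0)))), 2) = Pow(Add(-4, Mul(-4, Mul(-2, 6))), 2) = Pow(Add(-4, Mul(-4, -12)), 2) = Pow(Add(-4, 48), 2) = Pow(44, 2) = 1936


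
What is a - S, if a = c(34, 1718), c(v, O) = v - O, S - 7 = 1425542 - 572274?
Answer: -854959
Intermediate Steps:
S = 853275 (S = 7 + (1425542 - 572274) = 7 + 853268 = 853275)
a = -1684 (a = 34 - 1*1718 = 34 - 1718 = -1684)
a - S = -1684 - 1*853275 = -1684 - 853275 = -854959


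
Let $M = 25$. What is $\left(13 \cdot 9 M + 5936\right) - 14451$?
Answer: $-5590$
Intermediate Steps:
$\left(13 \cdot 9 M + 5936\right) - 14451 = \left(13 \cdot 9 \cdot 25 + 5936\right) - 14451 = \left(117 \cdot 25 + 5936\right) - 14451 = \left(2925 + 5936\right) - 14451 = 8861 - 14451 = -5590$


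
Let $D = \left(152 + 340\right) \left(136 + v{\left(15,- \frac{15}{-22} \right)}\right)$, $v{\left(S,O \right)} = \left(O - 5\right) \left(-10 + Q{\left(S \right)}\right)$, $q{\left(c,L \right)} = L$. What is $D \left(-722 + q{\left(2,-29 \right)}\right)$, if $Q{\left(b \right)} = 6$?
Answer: $- \frac{622963512}{11} \approx -5.6633 \cdot 10^{7}$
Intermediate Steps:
$v{\left(S,O \right)} = 20 - 4 O$ ($v{\left(S,O \right)} = \left(O - 5\right) \left(-10 + 6\right) = \left(-5 + O\right) \left(-4\right) = 20 - 4 O$)
$D = \frac{829512}{11}$ ($D = \left(152 + 340\right) \left(136 + \left(20 - 4 \left(- \frac{15}{-22}\right)\right)\right) = 492 \left(136 + \left(20 - 4 \left(\left(-15\right) \left(- \frac{1}{22}\right)\right)\right)\right) = 492 \left(136 + \left(20 - \frac{30}{11}\right)\right) = 492 \left(136 + \frac{190}{11}\right) = 492 \cdot \frac{1686}{11} = \frac{829512}{11} \approx 75410.0$)
$D \left(-722 + q{\left(2,-29 \right)}\right) = \frac{829512 \left(-722 - 29\right)}{11} = \frac{829512}{11} \left(-751\right) = - \frac{622963512}{11}$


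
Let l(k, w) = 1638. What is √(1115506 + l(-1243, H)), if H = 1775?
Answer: 2*√279286 ≈ 1057.0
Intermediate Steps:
√(1115506 + l(-1243, H)) = √(1115506 + 1638) = √1117144 = 2*√279286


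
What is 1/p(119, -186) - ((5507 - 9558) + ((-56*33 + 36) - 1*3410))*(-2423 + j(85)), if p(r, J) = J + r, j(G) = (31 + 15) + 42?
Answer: -1450714486/67 ≈ -2.1652e+7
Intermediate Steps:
j(G) = 88 (j(G) = 46 + 42 = 88)
1/p(119, -186) - ((5507 - 9558) + ((-56*33 + 36) - 1*3410))*(-2423 + j(85)) = 1/(-186 + 119) - ((5507 - 9558) + ((-56*33 + 36) - 1*3410))*(-2423 + 88) = 1/(-67) - (-4051 + ((-1848 + 36) - 3410))*(-2335) = -1/67 - (-4051 + (-1812 - 3410))*(-2335) = -1/67 - (-4051 - 5222)*(-2335) = -1/67 - (-9273)*(-2335) = -1/67 - 1*21652455 = -1/67 - 21652455 = -1450714486/67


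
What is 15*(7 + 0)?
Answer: 105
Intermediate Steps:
15*(7 + 0) = 15*7 = 105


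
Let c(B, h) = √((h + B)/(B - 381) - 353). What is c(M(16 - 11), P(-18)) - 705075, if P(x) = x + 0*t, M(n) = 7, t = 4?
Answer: -705075 + I*√408034/34 ≈ -7.0508e+5 + 18.788*I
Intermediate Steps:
P(x) = x (P(x) = x + 0*4 = x + 0 = x)
c(B, h) = √(-353 + (B + h)/(-381 + B)) (c(B, h) = √((B + h)/(-381 + B) - 353) = √(-353 + (B + h)/(-381 + B)))
c(M(16 - 11), P(-18)) - 705075 = √((134493 - 18 - 352*7)/(-381 + 7)) - 705075 = √((134493 - 18 - 2464)/(-374)) - 705075 = √(-1/374*132011) - 705075 = √(-12001/34) - 705075 = I*√408034/34 - 705075 = -705075 + I*√408034/34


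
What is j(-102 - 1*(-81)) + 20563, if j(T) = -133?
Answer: 20430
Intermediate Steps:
j(-102 - 1*(-81)) + 20563 = -133 + 20563 = 20430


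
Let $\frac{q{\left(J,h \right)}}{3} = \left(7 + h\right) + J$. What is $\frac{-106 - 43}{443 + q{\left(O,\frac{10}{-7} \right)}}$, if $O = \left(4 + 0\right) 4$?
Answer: $- \frac{1043}{3554} \approx -0.29347$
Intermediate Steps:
$O = 16$ ($O = 4 \cdot 4 = 16$)
$q{\left(J,h \right)} = 21 + 3 J + 3 h$ ($q{\left(J,h \right)} = 3 \left(\left(7 + h\right) + J\right) = 3 \left(7 + J + h\right) = 21 + 3 J + 3 h$)
$\frac{-106 - 43}{443 + q{\left(O,\frac{10}{-7} \right)}} = \frac{-106 - 43}{443 + \left(21 + 3 \cdot 16 + 3 \frac{10}{-7}\right)} = - \frac{149}{443 + \left(21 + 48 + 3 \cdot 10 \left(- \frac{1}{7}\right)\right)} = - \frac{149}{443 + \left(21 + 48 + 3 \left(- \frac{10}{7}\right)\right)} = - \frac{149}{443 + \left(21 + 48 - \frac{30}{7}\right)} = - \frac{149}{443 + \frac{453}{7}} = - \frac{149}{\frac{3554}{7}} = \left(-149\right) \frac{7}{3554} = - \frac{1043}{3554}$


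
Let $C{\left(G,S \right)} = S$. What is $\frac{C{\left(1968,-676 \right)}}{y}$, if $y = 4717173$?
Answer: $- \frac{676}{4717173} \approx -0.00014331$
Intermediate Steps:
$\frac{C{\left(1968,-676 \right)}}{y} = - \frac{676}{4717173}$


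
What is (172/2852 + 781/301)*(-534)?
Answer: -304271064/214613 ≈ -1417.8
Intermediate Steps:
(172/2852 + 781/301)*(-534) = (172*(1/2852) + 781*(1/301))*(-534) = (43/713 + 781/301)*(-534) = (569796/214613)*(-534) = -304271064/214613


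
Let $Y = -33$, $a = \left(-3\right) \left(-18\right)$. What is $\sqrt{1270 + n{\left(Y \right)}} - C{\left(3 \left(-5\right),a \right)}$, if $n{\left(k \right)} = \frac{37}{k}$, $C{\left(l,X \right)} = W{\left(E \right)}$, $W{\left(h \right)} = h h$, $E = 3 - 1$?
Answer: $-4 + \frac{\sqrt{1381809}}{33} \approx 31.621$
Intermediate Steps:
$E = 2$
$W{\left(h \right)} = h^{2}$
$a = 54$
$C{\left(l,X \right)} = 4$ ($C{\left(l,X \right)} = 2^{2} = 4$)
$\sqrt{1270 + n{\left(Y \right)}} - C{\left(3 \left(-5\right),a \right)} = \sqrt{1270 + \frac{37}{-33}} - 4 = \sqrt{1270 + 37 \left(- \frac{1}{33}\right)} - 4 = \sqrt{1270 - \frac{37}{33}} - 4 = \sqrt{\frac{41873}{33}} - 4 = \frac{\sqrt{1381809}}{33} - 4 = -4 + \frac{\sqrt{1381809}}{33}$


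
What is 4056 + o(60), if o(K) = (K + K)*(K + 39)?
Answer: 15936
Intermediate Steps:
o(K) = 2*K*(39 + K) (o(K) = (2*K)*(39 + K) = 2*K*(39 + K))
4056 + o(60) = 4056 + 2*60*(39 + 60) = 4056 + 2*60*99 = 4056 + 11880 = 15936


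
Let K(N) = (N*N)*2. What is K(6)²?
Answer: 5184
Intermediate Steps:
K(N) = 2*N² (K(N) = N²*2 = 2*N²)
K(6)² = (2*6²)² = (2*36)² = 72² = 5184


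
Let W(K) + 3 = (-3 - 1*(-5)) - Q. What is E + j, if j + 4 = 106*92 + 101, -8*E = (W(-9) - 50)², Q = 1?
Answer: 9511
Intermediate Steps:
W(K) = -2 (W(K) = -3 + ((-3 - 1*(-5)) - 1*1) = -3 + ((-3 + 5) - 1) = -3 + (2 - 1) = -3 + 1 = -2)
E = -338 (E = -(-2 - 50)²/8 = -⅛*(-52)² = -⅛*2704 = -338)
j = 9849 (j = -4 + (106*92 + 101) = -4 + (9752 + 101) = -4 + 9853 = 9849)
E + j = -338 + 9849 = 9511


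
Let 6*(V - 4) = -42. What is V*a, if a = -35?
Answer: 105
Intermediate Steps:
V = -3 (V = 4 + (⅙)*(-42) = 4 - 7 = -3)
V*a = -3*(-35) = 105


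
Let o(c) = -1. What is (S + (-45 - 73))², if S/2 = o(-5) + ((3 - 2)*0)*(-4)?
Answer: 14400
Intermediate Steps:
S = -2 (S = 2*(-1 + ((3 - 2)*0)*(-4)) = 2*(-1 + (1*0)*(-4)) = 2*(-1 + 0*(-4)) = 2*(-1 + 0) = 2*(-1) = -2)
(S + (-45 - 73))² = (-2 + (-45 - 73))² = (-2 - 118)² = (-120)² = 14400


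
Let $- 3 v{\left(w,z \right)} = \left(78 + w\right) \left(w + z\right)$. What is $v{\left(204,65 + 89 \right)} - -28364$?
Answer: $-5288$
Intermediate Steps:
$v{\left(w,z \right)} = - \frac{\left(78 + w\right) \left(w + z\right)}{3}$
$v{\left(204,65 + 89 \right)} - -28364 = \left(\left(-26\right) 204 - 26 \left(65 + 89\right) - \frac{204^{2}}{3} - 68 \left(65 + 89\right)\right) - -28364 = \left(-5304 - 4004 - 13872 - 68 \cdot 154\right) + 28364 = \left(-5304 - 4004 - 13872 - 10472\right) + 28364 = -33652 + 28364 = -5288$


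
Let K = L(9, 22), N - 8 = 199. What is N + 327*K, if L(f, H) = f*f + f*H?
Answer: 91440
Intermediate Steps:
N = 207 (N = 8 + 199 = 207)
L(f, H) = f² + H*f
K = 279 (K = 9*(22 + 9) = 9*31 = 279)
N + 327*K = 207 + 327*279 = 207 + 91233 = 91440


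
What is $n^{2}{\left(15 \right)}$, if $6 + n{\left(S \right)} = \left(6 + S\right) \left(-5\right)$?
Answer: $12321$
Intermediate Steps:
$n{\left(S \right)} = -36 - 5 S$ ($n{\left(S \right)} = -6 + \left(6 + S\right) \left(-5\right) = -6 - \left(30 + 5 S\right) = -36 - 5 S$)
$n^{2}{\left(15 \right)} = \left(-36 - 75\right)^{2} = \left(-111\right)^{2} = 12321$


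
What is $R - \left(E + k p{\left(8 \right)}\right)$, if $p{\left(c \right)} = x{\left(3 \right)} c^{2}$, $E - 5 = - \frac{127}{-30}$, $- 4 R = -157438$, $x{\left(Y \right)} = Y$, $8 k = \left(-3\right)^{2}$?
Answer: $\frac{587014}{15} \approx 39134.0$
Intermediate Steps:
$k = \frac{9}{8}$ ($k = \frac{\left(-3\right)^{2}}{8} = \frac{1}{8} \cdot 9 = \frac{9}{8} \approx 1.125$)
$R = \frac{78719}{2}$ ($R = \left(- \frac{1}{4}\right) \left(-157438\right) = \frac{78719}{2} \approx 39360.0$)
$E = \frac{277}{30}$ ($E = 5 - \frac{127}{-30} = 5 - - \frac{127}{30} = 5 + \frac{127}{30} = \frac{277}{30} \approx 9.2333$)
$p{\left(c \right)} = 3 c^{2}$
$R - \left(E + k p{\left(8 \right)}\right) = \frac{78719}{2} - \left(\frac{277}{30} + \frac{9 \cdot 3 \cdot 8^{2}}{8}\right) = \frac{78719}{2} - \left(\frac{277}{30} + \frac{9 \cdot 3 \cdot 64}{8}\right) = \frac{78719}{2} - \left(\frac{277}{30} + \frac{9}{8} \cdot 192\right) = \frac{78719}{2} - \left(\frac{277}{30} + 216\right) = \frac{78719}{2} - \frac{6757}{30} = \frac{587014}{15}$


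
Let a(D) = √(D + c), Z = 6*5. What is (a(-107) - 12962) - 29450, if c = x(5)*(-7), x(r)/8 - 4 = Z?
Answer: -42412 + I*√2011 ≈ -42412.0 + 44.844*I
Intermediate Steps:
Z = 30
x(r) = 272 (x(r) = 32 + 8*30 = 32 + 240 = 272)
c = -1904 (c = 272*(-7) = -1904)
a(D) = √(-1904 + D) (a(D) = √(D - 1904) = √(-1904 + D))
(a(-107) - 12962) - 29450 = (√(-1904 - 107) - 12962) - 29450 = (√(-2011) - 12962) - 29450 = (I*√2011 - 12962) - 29450 = (-12962 + I*√2011) - 29450 = -42412 + I*√2011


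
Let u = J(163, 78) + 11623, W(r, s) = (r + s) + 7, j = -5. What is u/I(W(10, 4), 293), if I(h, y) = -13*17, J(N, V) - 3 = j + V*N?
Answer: -24335/221 ≈ -110.11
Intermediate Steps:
J(N, V) = -2 + N*V (J(N, V) = 3 + (-5 + V*N) = 3 + (-5 + N*V) = -2 + N*V)
W(r, s) = 7 + r + s
I(h, y) = -221
u = 24335 (u = (-2 + 163*78) + 11623 = (-2 + 12714) + 11623 = 12712 + 11623 = 24335)
u/I(W(10, 4), 293) = 24335/(-221) = 24335*(-1/221) = -24335/221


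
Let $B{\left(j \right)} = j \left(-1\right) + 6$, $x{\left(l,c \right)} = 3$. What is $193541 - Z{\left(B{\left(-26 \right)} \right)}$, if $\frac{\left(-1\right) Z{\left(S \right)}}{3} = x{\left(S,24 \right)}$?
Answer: $193550$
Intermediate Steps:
$B{\left(j \right)} = 6 - j$ ($B{\left(j \right)} = - j + 6 = 6 - j$)
$Z{\left(S \right)} = -9$ ($Z{\left(S \right)} = \left(-3\right) 3 = -9$)
$193541 - Z{\left(B{\left(-26 \right)} \right)} = 193541 - -9 = 193541 + 9 = 193550$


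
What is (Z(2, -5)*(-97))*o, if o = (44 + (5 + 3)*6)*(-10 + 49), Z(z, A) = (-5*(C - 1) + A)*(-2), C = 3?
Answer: -10441080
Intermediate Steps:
Z(z, A) = 20 - 2*A (Z(z, A) = (-5*(3 - 1) + A)*(-2) = (-5*2 + A)*(-2) = (-10 + A)*(-2) = 20 - 2*A)
o = 3588 (o = (44 + 8*6)*39 = (44 + 48)*39 = 92*39 = 3588)
(Z(2, -5)*(-97))*o = ((20 - 2*(-5))*(-97))*3588 = ((20 + 10)*(-97))*3588 = (30*(-97))*3588 = -2910*3588 = -10441080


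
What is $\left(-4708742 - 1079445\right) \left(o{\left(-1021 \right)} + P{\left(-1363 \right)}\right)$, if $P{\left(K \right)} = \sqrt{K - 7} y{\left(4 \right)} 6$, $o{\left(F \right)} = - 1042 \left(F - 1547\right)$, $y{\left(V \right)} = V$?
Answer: $-15488354913072 - 138916488 i \sqrt{1370} \approx -1.5488 \cdot 10^{13} - 5.1418 \cdot 10^{9} i$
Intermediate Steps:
$o{\left(F \right)} = 1611974 - 1042 F$ ($o{\left(F \right)} = - 1042 \left(-1547 + F\right) = 1611974 - 1042 F$)
$P{\left(K \right)} = 24 \sqrt{-7 + K}$ ($P{\left(K \right)} = \sqrt{K - 7} \cdot 4 \cdot 6 = \sqrt{-7 + K} 4 \cdot 6 = 4 \sqrt{-7 + K} 6 = 24 \sqrt{-7 + K}$)
$\left(-4708742 - 1079445\right) \left(o{\left(-1021 \right)} + P{\left(-1363 \right)}\right) = \left(-4708742 - 1079445\right) \left(\left(1611974 - -1063882\right) + 24 \sqrt{-7 - 1363}\right) = - 5788187 \left(\left(1611974 + 1063882\right) + 24 \sqrt{-1370}\right) = - 5788187 \left(2675856 + 24 i \sqrt{1370}\right) = -15488354913072 - 138916488 i \sqrt{1370}$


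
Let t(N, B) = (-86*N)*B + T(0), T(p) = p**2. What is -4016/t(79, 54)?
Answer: 1004/91719 ≈ 0.010946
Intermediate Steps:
t(N, B) = -86*B*N (t(N, B) = (-86*N)*B + 0**2 = -86*B*N + 0 = -86*B*N)
-4016/t(79, 54) = -4016/((-86*54*79)) = -4016/(-366876) = -4016*(-1/366876) = 1004/91719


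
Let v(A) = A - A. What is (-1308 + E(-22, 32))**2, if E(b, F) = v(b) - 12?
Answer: 1742400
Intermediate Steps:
v(A) = 0
E(b, F) = -12 (E(b, F) = 0 - 12 = -12)
(-1308 + E(-22, 32))**2 = (-1308 - 12)**2 = (-1320)**2 = 1742400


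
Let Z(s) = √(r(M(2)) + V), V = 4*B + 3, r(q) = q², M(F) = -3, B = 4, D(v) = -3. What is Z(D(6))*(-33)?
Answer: -66*√7 ≈ -174.62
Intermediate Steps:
V = 19 (V = 4*4 + 3 = 16 + 3 = 19)
Z(s) = 2*√7 (Z(s) = √((-3)² + 19) = √(9 + 19) = √28 = 2*√7)
Z(D(6))*(-33) = (2*√7)*(-33) = -66*√7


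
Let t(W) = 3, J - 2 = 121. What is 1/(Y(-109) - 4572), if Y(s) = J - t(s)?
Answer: -1/4452 ≈ -0.00022462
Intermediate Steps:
J = 123 (J = 2 + 121 = 123)
Y(s) = 120 (Y(s) = 123 - 1*3 = 123 - 3 = 120)
1/(Y(-109) - 4572) = 1/(120 - 4572) = 1/(-4452) = -1/4452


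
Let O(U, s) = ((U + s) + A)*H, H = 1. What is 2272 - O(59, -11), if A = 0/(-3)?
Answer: 2224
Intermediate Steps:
A = 0 (A = 0*(-⅓) = 0)
O(U, s) = U + s (O(U, s) = ((U + s) + 0)*1 = (U + s)*1 = U + s)
2272 - O(59, -11) = 2272 - (59 - 11) = 2272 - 1*48 = 2272 - 48 = 2224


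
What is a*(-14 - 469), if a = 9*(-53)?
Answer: 230391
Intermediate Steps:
a = -477
a*(-14 - 469) = -477*(-14 - 469) = -477*(-483) = 230391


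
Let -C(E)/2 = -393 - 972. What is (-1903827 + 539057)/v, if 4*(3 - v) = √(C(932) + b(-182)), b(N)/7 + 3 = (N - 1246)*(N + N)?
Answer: 21836320/1213703 + 60049880*√30093/3641109 ≈ 2878.9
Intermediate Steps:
C(E) = 2730 (C(E) = -2*(-393 - 972) = -2*(-1365) = 2730)
b(N) = -21 + 14*N*(-1246 + N) (b(N) = -21 + 7*((N - 1246)*(N + N)) = -21 + 7*((-1246 + N)*(2*N)) = -21 + 7*(2*N*(-1246 + N)) = -21 + 14*N*(-1246 + N))
v = 3 - 11*√30093/4 (v = 3 - √(2730 + (-21 - 17444*(-182) + 14*(-182)²))/4 = 3 - √(2730 + (-21 + 3174808 + 14*33124))/4 = 3 - √(2730 + (-21 + 3174808 + 463736))/4 = 3 - √(2730 + 3638523)/4 = 3 - 11*√30093/4 ≈ -474.05)
(-1903827 + 539057)/v = (-1903827 + 539057)/(3 - 11*√30093/4) = -1364770/(3 - 11*√30093/4)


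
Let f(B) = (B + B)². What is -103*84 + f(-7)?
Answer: -8456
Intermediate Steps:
f(B) = 4*B² (f(B) = (2*B)² = 4*B²)
-103*84 + f(-7) = -103*84 + 4*(-7)² = -8652 + 4*49 = -8652 + 196 = -8456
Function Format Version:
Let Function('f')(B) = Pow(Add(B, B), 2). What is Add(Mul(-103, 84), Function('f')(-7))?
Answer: -8456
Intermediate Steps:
Function('f')(B) = Mul(4, Pow(B, 2)) (Function('f')(B) = Pow(Mul(2, B), 2) = Mul(4, Pow(B, 2)))
Add(Mul(-103, 84), Function('f')(-7)) = Add(Mul(-103, 84), Mul(4, Pow(-7, 2))) = Add(-8652, Mul(4, 49)) = Add(-8652, 196) = -8456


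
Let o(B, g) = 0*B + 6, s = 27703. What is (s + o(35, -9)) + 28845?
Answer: 56554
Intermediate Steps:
o(B, g) = 6 (o(B, g) = 0 + 6 = 6)
(s + o(35, -9)) + 28845 = (27703 + 6) + 28845 = 27709 + 28845 = 56554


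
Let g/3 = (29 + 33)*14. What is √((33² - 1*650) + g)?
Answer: √3043 ≈ 55.163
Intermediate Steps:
g = 2604 (g = 3*((29 + 33)*14) = 3*(62*14) = 3*868 = 2604)
√((33² - 1*650) + g) = √((33² - 1*650) + 2604) = √((1089 - 650) + 2604) = √(439 + 2604) = √3043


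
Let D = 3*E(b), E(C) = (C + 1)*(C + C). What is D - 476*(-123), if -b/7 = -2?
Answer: 59808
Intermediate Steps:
b = 14 (b = -7*(-2) = 14)
E(C) = 2*C*(1 + C) (E(C) = (1 + C)*(2*C) = 2*C*(1 + C))
D = 1260 (D = 3*(2*14*(1 + 14)) = 3*(2*14*15) = 3*420 = 1260)
D - 476*(-123) = 1260 - 476*(-123) = 1260 + 58548 = 59808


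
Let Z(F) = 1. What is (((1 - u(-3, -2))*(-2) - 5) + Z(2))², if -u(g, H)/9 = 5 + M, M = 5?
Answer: 34596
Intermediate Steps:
u(g, H) = -90 (u(g, H) = -9*(5 + 5) = -9*10 = -90)
(((1 - u(-3, -2))*(-2) - 5) + Z(2))² = (((1 - 1*(-90))*(-2) - 5) + 1)² = (((1 + 90)*(-2) - 5) + 1)² = ((91*(-2) - 5) + 1)² = ((-182 - 5) + 1)² = (-187 + 1)² = (-186)² = 34596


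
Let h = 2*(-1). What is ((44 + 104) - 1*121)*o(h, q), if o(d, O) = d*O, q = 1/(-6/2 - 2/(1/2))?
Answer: 54/7 ≈ 7.7143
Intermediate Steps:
q = -⅐ (q = 1/(-6*½ - 2/½) = 1/(-3 - 2*2) = 1/(-3 - 4) = 1/(-7) = -⅐ ≈ -0.14286)
h = -2
o(d, O) = O*d
((44 + 104) - 1*121)*o(h, q) = ((44 + 104) - 1*121)*(-⅐*(-2)) = (148 - 121)*(2/7) = 27*(2/7) = 54/7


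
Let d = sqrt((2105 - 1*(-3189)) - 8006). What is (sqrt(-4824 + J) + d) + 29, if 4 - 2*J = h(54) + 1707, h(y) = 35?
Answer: 29 + I*sqrt(5693) + 2*I*sqrt(678) ≈ 29.0 + 127.53*I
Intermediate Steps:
J = -869 (J = 2 - (35 + 1707)/2 = 2 - 1/2*1742 = 2 - 871 = -869)
d = 2*I*sqrt(678) (d = sqrt((2105 + 3189) - 8006) = sqrt(5294 - 8006) = sqrt(-2712) = 2*I*sqrt(678) ≈ 52.077*I)
(sqrt(-4824 + J) + d) + 29 = (sqrt(-4824 - 869) + 2*I*sqrt(678)) + 29 = (sqrt(-5693) + 2*I*sqrt(678)) + 29 = (I*sqrt(5693) + 2*I*sqrt(678)) + 29 = 29 + I*sqrt(5693) + 2*I*sqrt(678)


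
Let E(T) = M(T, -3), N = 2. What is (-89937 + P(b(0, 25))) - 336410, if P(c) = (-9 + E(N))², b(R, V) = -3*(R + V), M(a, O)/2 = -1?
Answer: -426226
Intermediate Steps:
M(a, O) = -2 (M(a, O) = 2*(-1) = -2)
b(R, V) = -3*R - 3*V
E(T) = -2
P(c) = 121 (P(c) = (-9 - 2)² = (-11)² = 121)
(-89937 + P(b(0, 25))) - 336410 = (-89937 + 121) - 336410 = -89816 - 336410 = -426226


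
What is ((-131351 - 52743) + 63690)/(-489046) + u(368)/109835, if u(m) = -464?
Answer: 6498827998/26857183705 ≈ 0.24198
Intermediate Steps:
((-131351 - 52743) + 63690)/(-489046) + u(368)/109835 = ((-131351 - 52743) + 63690)/(-489046) - 464/109835 = (-184094 + 63690)*(-1/489046) - 464*1/109835 = -120404*(-1/489046) - 464/109835 = 60202/244523 - 464/109835 = 6498827998/26857183705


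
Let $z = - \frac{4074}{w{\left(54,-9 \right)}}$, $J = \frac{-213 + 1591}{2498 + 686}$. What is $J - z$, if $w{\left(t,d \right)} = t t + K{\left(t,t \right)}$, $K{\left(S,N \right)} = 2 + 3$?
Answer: $\frac{8498377}{4650232} \approx 1.8275$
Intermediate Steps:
$K{\left(S,N \right)} = 5$
$J = \frac{689}{1592}$ ($J = \frac{1378}{3184} = 1378 \cdot \frac{1}{3184} = \frac{689}{1592} \approx 0.43279$)
$w{\left(t,d \right)} = 5 + t^{2}$ ($w{\left(t,d \right)} = t t + 5 = t^{2} + 5 = 5 + t^{2}$)
$z = - \frac{4074}{2921}$ ($z = - \frac{4074}{5 + 54^{2}} = - \frac{4074}{5 + 2916} = - \frac{4074}{2921} \approx -1.3947$)
$J - z = \frac{689}{1592} - - \frac{4074}{2921} = \frac{689}{1592} + \frac{4074}{2921} = \frac{8498377}{4650232}$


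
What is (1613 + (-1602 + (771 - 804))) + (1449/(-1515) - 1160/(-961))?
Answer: -10555073/485305 ≈ -21.749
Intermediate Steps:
(1613 + (-1602 + (771 - 804))) + (1449/(-1515) - 1160/(-961)) = (1613 + (-1602 - 33)) + (1449*(-1/1515) - 1160*(-1/961)) = (1613 - 1635) + (-483/505 + 1160/961) = -22 + 121637/485305 = -10555073/485305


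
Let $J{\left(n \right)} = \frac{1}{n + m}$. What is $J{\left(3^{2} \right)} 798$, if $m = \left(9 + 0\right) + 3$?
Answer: $38$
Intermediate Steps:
$m = 12$ ($m = 9 + 3 = 12$)
$J{\left(n \right)} = \frac{1}{12 + n}$ ($J{\left(n \right)} = \frac{1}{n + 12} = \frac{1}{12 + n}$)
$J{\left(3^{2} \right)} 798 = \frac{1}{12 + 3^{2}} \cdot 798 = \frac{1}{12 + 9} \cdot 798 = \frac{1}{21} \cdot 798 = 38$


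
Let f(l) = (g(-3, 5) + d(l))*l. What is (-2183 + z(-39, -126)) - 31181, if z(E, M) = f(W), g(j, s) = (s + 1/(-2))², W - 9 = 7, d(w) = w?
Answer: -32784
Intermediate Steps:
W = 16 (W = 9 + 7 = 16)
g(j, s) = (-½ + s)² (g(j, s) = (s - ½)² = (-½ + s)²)
f(l) = l*(81/4 + l) (f(l) = ((-1 + 2*5)²/4 + l)*l = ((-1 + 10)²/4 + l)*l = ((¼)*9² + l)*l = ((¼)*81 + l)*l = (81/4 + l)*l = l*(81/4 + l))
z(E, M) = 580 (z(E, M) = (¼)*16*(81 + 4*16) = (¼)*16*(81 + 64) = (¼)*16*145 = 580)
(-2183 + z(-39, -126)) - 31181 = (-2183 + 580) - 31181 = -1603 - 31181 = -32784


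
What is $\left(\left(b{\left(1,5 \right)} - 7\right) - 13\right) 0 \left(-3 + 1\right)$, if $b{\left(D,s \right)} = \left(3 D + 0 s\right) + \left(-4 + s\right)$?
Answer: $0$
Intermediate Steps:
$b{\left(D,s \right)} = -4 + s + 3 D$ ($b{\left(D,s \right)} = \left(3 D + 0\right) + \left(-4 + s\right) = 3 D + \left(-4 + s\right) = -4 + s + 3 D$)
$\left(\left(b{\left(1,5 \right)} - 7\right) - 13\right) 0 \left(-3 + 1\right) = \left(\left(\left(-4 + 5 + 3 \cdot 1\right) - 7\right) - 13\right) 0 \left(-3 + 1\right) = \left(\left(\left(-4 + 5 + 3\right) - 7\right) - 13\right) 0 \left(-2\right) = \left(\left(4 - 7\right) - 13\right) 0 = \left(-3 - 13\right) 0 = \left(-16\right) 0 = 0$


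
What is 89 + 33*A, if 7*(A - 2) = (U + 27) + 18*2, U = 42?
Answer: 650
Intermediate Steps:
A = 17 (A = 2 + ((42 + 27) + 18*2)/7 = 2 + (69 + 36)/7 = 2 + (⅐)*105 = 2 + 15 = 17)
89 + 33*A = 89 + 33*17 = 89 + 561 = 650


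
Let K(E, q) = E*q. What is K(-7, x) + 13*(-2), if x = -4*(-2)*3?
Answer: -194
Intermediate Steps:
x = 24 (x = 8*3 = 24)
K(-7, x) + 13*(-2) = -7*24 + 13*(-2) = -168 - 26 = -194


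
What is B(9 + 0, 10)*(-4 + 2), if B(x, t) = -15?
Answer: 30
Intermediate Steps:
B(9 + 0, 10)*(-4 + 2) = -15*(-4 + 2) = -15*(-2) = 30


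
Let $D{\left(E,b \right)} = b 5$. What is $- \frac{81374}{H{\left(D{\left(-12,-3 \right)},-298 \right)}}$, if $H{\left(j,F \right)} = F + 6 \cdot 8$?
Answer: $\frac{40687}{125} \approx 325.5$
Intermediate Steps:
$D{\left(E,b \right)} = 5 b$
$H{\left(j,F \right)} = 48 + F$ ($H{\left(j,F \right)} = F + 48 = 48 + F$)
$- \frac{81374}{H{\left(D{\left(-12,-3 \right)},-298 \right)}} = - \frac{81374}{48 - 298} = - \frac{81374}{-250} = \left(-81374\right) \left(- \frac{1}{250}\right) = \frac{40687}{125}$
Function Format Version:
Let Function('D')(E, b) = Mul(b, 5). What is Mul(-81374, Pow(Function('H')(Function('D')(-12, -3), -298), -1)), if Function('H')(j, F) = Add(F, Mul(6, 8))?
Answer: Rational(40687, 125) ≈ 325.50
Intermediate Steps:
Function('D')(E, b) = Mul(5, b)
Function('H')(j, F) = Add(48, F) (Function('H')(j, F) = Add(F, 48) = Add(48, F))
Mul(-81374, Pow(Function('H')(Function('D')(-12, -3), -298), -1)) = Mul(-81374, Pow(Add(48, -298), -1)) = Mul(-81374, Pow(-250, -1)) = Mul(-81374, Rational(-1, 250)) = Rational(40687, 125)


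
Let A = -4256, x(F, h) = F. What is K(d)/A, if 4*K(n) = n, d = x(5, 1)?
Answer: -5/17024 ≈ -0.00029370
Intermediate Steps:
d = 5
K(n) = n/4
K(d)/A = ((¼)*5)/(-4256) = (5/4)*(-1/4256) = -5/17024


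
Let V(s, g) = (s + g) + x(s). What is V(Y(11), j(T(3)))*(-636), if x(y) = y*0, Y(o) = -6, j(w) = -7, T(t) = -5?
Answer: 8268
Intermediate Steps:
x(y) = 0
V(s, g) = g + s (V(s, g) = (s + g) + 0 = (g + s) + 0 = g + s)
V(Y(11), j(T(3)))*(-636) = (-7 - 6)*(-636) = -13*(-636) = 8268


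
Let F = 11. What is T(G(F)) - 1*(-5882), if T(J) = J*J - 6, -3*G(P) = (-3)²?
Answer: 5885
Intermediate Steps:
G(P) = -3 (G(P) = -⅓*(-3)² = -⅓*9 = -3)
T(J) = -6 + J² (T(J) = J² - 6 = -6 + J²)
T(G(F)) - 1*(-5882) = (-6 + (-3)²) - 1*(-5882) = (-6 + 9) + 5882 = 3 + 5882 = 5885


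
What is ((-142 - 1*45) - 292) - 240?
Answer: -719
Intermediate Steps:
((-142 - 1*45) - 292) - 240 = ((-142 - 45) - 292) - 240 = (-187 - 292) - 240 = -479 - 240 = -719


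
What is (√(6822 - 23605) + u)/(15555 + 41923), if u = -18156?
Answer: -9078/28739 + I*√16783/57478 ≈ -0.31588 + 0.0022539*I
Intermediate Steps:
(√(6822 - 23605) + u)/(15555 + 41923) = (√(6822 - 23605) - 18156)/(15555 + 41923) = (√(-16783) - 18156)/57478 = (I*√16783 - 18156)*(1/57478) = (-18156 + I*√16783)*(1/57478) = -9078/28739 + I*√16783/57478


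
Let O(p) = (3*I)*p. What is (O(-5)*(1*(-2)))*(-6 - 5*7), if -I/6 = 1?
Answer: 7380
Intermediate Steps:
I = -6 (I = -6*1 = -6)
O(p) = -18*p (O(p) = (3*(-6))*p = -18*p)
(O(-5)*(1*(-2)))*(-6 - 5*7) = ((-18*(-5))*(1*(-2)))*(-6 - 5*7) = (90*(-2))*(-6 - 1*35) = -180*(-6 - 35) = -180*(-41) = 7380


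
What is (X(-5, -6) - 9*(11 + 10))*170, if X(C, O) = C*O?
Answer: -27030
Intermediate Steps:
(X(-5, -6) - 9*(11 + 10))*170 = (-5*(-6) - 9*(11 + 10))*170 = (30 - 9*21)*170 = (30 - 189)*170 = -159*170 = -27030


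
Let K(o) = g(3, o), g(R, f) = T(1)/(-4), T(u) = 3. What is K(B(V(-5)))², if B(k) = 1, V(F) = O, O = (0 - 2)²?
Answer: 9/16 ≈ 0.56250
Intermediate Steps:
O = 4 (O = (-2)² = 4)
V(F) = 4
g(R, f) = -¾ (g(R, f) = 3/(-4) = 3*(-¼) = -¾)
K(o) = -¾
K(B(V(-5)))² = (-¾)² = 9/16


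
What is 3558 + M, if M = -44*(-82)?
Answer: 7166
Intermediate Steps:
M = 3608
3558 + M = 3558 + 3608 = 7166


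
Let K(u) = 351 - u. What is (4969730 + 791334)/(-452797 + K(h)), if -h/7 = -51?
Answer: -5761064/452803 ≈ -12.723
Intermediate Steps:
h = 357 (h = -7*(-51) = 357)
(4969730 + 791334)/(-452797 + K(h)) = (4969730 + 791334)/(-452797 + (351 - 1*357)) = 5761064/(-452797 + (351 - 357)) = 5761064/(-452797 - 6) = 5761064/(-452803) = 5761064*(-1/452803) = -5761064/452803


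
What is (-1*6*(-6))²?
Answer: 1296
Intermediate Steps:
(-1*6*(-6))² = (-6*(-6))² = 36² = 1296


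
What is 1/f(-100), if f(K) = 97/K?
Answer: -100/97 ≈ -1.0309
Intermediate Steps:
1/f(-100) = 1/(97/(-100)) = 1/(97*(-1/100)) = 1/(-97/100) = -100/97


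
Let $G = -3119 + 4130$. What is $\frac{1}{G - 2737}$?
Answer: $- \frac{1}{1726} \approx -0.00057937$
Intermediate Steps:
$G = 1011$
$\frac{1}{G - 2737} = \frac{1}{1011 - 2737} = \frac{1}{-1726} = - \frac{1}{1726}$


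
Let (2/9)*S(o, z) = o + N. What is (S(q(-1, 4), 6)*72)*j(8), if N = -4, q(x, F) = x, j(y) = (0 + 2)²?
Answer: -6480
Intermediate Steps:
j(y) = 4 (j(y) = 2² = 4)
S(o, z) = -18 + 9*o/2 (S(o, z) = 9*(o - 4)/2 = 9*(-4 + o)/2 = -18 + 9*o/2)
(S(q(-1, 4), 6)*72)*j(8) = ((-18 + (9/2)*(-1))*72)*4 = ((-18 - 9/2)*72)*4 = -45/2*72*4 = -1620*4 = -6480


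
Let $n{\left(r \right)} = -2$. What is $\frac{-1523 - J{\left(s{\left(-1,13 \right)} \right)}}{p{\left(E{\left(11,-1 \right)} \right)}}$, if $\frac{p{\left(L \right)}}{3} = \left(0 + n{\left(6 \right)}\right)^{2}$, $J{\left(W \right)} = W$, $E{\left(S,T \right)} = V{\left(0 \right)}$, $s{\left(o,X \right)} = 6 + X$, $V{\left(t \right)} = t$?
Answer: $- \frac{257}{2} \approx -128.5$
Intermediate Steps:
$E{\left(S,T \right)} = 0$
$p{\left(L \right)} = 12$ ($p{\left(L \right)} = 3 \left(0 - 2\right)^{2} = 3 \left(-2\right)^{2} = 3 \cdot 4 = 12$)
$\frac{-1523 - J{\left(s{\left(-1,13 \right)} \right)}}{p{\left(E{\left(11,-1 \right)} \right)}} = \frac{-1523 - \left(6 + 13\right)}{12} = \left(-1523 - 19\right) \frac{1}{12} = \left(-1542\right) \frac{1}{12} = - \frac{257}{2}$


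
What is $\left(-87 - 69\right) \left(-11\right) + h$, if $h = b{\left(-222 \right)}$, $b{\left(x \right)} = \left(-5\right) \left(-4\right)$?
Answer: $1736$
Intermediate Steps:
$b{\left(x \right)} = 20$
$h = 20$
$\left(-87 - 69\right) \left(-11\right) + h = \left(-87 - 69\right) \left(-11\right) + 20 = \left(-156\right) \left(-11\right) + 20 = 1716 + 20 = 1736$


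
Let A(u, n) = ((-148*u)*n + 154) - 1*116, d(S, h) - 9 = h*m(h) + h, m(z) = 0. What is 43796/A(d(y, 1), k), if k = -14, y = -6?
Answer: 21898/10379 ≈ 2.1098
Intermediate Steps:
d(S, h) = 9 + h (d(S, h) = 9 + (h*0 + h) = 9 + (0 + h) = 9 + h)
A(u, n) = 38 - 148*n*u (A(u, n) = (-148*n*u + 154) - 116 = (154 - 148*n*u) - 116 = 38 - 148*n*u)
43796/A(d(y, 1), k) = 43796/(38 - 148*(-14)*(9 + 1)) = 43796/(38 - 148*(-14)*10) = 43796/(38 + 20720) = 43796/20758 = 43796*(1/20758) = 21898/10379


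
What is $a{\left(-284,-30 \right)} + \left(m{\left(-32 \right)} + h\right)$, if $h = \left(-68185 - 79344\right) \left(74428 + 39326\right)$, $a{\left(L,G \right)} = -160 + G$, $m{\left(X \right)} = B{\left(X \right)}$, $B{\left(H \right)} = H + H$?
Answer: $-16782014120$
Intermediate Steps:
$B{\left(H \right)} = 2 H$
$m{\left(X \right)} = 2 X$
$h = -16782013866$ ($h = \left(-147529\right) 113754 = -16782013866$)
$a{\left(-284,-30 \right)} + \left(m{\left(-32 \right)} + h\right) = \left(-160 - 30\right) + \left(2 \left(-32\right) - 16782013866\right) = -190 - 16782013930 = -16782014120$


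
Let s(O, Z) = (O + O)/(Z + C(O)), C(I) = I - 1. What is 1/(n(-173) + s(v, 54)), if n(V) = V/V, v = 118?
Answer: 171/407 ≈ 0.42015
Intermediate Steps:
C(I) = -1 + I
s(O, Z) = 2*O/(-1 + O + Z) (s(O, Z) = (O + O)/(Z + (-1 + O)) = (2*O)/(-1 + O + Z) = 2*O/(-1 + O + Z))
n(V) = 1
1/(n(-173) + s(v, 54)) = 1/(1 + 2*118/(-1 + 118 + 54)) = 1/(1 + 2*118/171) = 1/(1 + 2*118*(1/171)) = 1/(1 + 236/171) = 1/(407/171) = 171/407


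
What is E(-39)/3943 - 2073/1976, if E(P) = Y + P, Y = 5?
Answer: -8241023/7791368 ≈ -1.0577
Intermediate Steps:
E(P) = 5 + P
E(-39)/3943 - 2073/1976 = (5 - 39)/3943 - 2073/1976 = -34*1/3943 - 2073*1/1976 = -34/3943 - 2073/1976 = -8241023/7791368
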